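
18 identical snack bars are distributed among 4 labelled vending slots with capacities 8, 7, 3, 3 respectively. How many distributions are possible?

Without the upper bounds there are C(21,3) = 1330 ways to split 18 among 4 vending slots.
Subtract solutions that violate a single cap (substitute x_i' = x_i − (cap_i+1)): x_1 ≥ 9 gives C(12,3) = 220; x_2 ≥ 8 gives C(13,3) = 286; x_3 ≥ 4 gives C(17,3) = 680; x_4 ≥ 4 gives C(17,3) = 680. Together 1866.
Add back pairs where two caps are both exceeded: 4 + 56 + 56 + 84 + 84 + 286 = 570.
Subtract triples: 0 + 0 + 4 + 10 = 14.
By inclusion–exclusion the count is 1330 − 1866 + 570 − 14 = 20.

20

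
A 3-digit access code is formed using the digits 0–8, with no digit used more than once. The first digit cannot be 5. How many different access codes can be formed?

448

The first digit has 9−1 = 8 choices (anything except 5).
The remaining 2 digits are filled from the other 8 symbols without repetition: 8 × 7 = 56.
Total: 8 × 56 = 448.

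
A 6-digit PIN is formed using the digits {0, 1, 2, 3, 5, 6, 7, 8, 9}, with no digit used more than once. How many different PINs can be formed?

With no repetition, fill the 6 digits in order: 9 choices, then 8, down to 4.
9 × 8 × 7 × 6 × 5 × 4 = 60480.

60480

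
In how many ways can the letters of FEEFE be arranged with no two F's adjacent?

There are 5!/(3!·2!) = 10 arrangements of FEEFE in total.
If the two F's are adjacent, glue them into one block, leaving 4 items to arrange: (4)!/(3!) = 4 ways.
Hence 10 − 4 = 6.

6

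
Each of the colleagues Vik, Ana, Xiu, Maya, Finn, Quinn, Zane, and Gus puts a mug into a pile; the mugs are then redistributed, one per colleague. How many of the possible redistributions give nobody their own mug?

14833

Count assignments avoiding every fixed point. For any j of the 8 colleagues fixed to their own mug, the other 8−j can be arranged in (8−j)! ways.
By inclusion–exclusion this is Σ_{j=0}^{8} (−1)^j C(8,j)·(8−j)!.
Computing: 40320 − 40320 + 20160 − 6720 + 1680 − 336 + 56 − 8 + 1 = 14833.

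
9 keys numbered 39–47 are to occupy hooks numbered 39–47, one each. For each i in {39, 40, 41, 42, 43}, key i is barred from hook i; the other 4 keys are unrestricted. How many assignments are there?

205056

Let Aᵢ (for 39 ≤ i ≤ 43) be the placements that put key i in its forbidden hook. Any j of these fix j positions, leaving (9−j)! ways to fill the rest, and there are C(5,j) ways to pick which j.
By inclusion–exclusion, the number of valid placements is Σ_{j=0}^{5} (−1)^j C(5,j)·(9−j)!.
Computing: 362880 − 201600 + 50400 − 7200 + 600 − 24 = 205056.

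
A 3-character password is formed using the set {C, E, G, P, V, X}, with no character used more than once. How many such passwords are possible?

120

With no repetition, fill the 3 characters in order: 6 choices, then 5, down to 4.
6 × 5 × 4 = 120.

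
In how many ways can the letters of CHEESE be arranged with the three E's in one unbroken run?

Treat the 3 copies of E as a single block. The multiset to arrange is then {EEE, C, H, S}, 4 items in all.
All 4 items are distinct, so there are (4)! = 24 arrangements.

24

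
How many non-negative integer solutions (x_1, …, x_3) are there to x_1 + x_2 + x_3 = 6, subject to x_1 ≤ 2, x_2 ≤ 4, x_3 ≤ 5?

14

By stars and bars, unrestricted non-negative solutions to x_1+…+x_3 = 6 number C(6+2,2) = 28.
Subtract solutions that violate a single cap (substitute x_i' = x_i − (cap_i+1)): x_1 ≥ 3 gives C(5,2) = 10; x_2 ≥ 5 gives C(3,2) = 3; x_3 ≥ 6 gives C(2,2) = 1. Together 14.
No two caps can be exceeded simultaneously, so the pair terms are all 0.
By inclusion–exclusion the count is 28 − 14 + 0 = 14.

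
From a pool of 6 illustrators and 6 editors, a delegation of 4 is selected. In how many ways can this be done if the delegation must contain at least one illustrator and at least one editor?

465

Total 4-person selections from all 12: C(12,4) = 495.
Subtract selections that omit an entire group: no illustrators → C(6,4) = 15; no editors → C(6,4) = 15.
Both groups omitted at once is impossible, so 495 − 30 = 465.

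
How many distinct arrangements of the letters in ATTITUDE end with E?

840

Fix E in the last position and arrange the remaining 7 letters.
Those 7 letters have T appearing 3 times, giving (7)!/(3!) = 840.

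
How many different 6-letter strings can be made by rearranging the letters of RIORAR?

The 6 letters of RIORAR have repeats: R appearing 3 times.
Dividing 6! = 720 by 3! = 6 for the repeated letters gives 120.

120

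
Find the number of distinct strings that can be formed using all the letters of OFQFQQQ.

OFQFQQQ has 7 letters with F appearing twice and Q appearing 4 times.
The number of distinct arrangements is 7!/(4!·2!) = 5040/48 = 105.

105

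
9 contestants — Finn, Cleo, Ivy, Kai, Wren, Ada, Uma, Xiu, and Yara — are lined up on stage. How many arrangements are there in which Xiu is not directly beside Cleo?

282240

Of the 9! = 362880 arrangements, those with Xiu and Cleo adjacent number 2 × 8! = 80640 (treat the pair as a block with 2 internal orders).
So 362880 − 80640 = 282240 arrangements keep them apart.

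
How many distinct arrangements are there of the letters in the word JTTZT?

Letter multiplicities in JTTZT: J×1, T×3, Z×1.
Dividing 5! = 120 by 3! = 6 for the repeated letters gives 20.

20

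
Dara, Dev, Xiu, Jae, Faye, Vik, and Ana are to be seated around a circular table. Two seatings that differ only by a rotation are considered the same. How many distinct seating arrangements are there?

Around a circle, 7 distinct people have 7!/7 = (6)! = 720 rotationally distinct seatings.

720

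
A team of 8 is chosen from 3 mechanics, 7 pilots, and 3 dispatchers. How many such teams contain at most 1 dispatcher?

405

Split by how many dispatchers are chosen (0 through 1).
Sum: C(3,0)·C(10,8) + C(3,1)·C(10,7) = 45 + 360 = 405.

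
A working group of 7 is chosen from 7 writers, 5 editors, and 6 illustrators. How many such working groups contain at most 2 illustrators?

Split by how many illustrators are chosen (0 through 2).
Sum: C(6,0)·C(12,7) + C(6,1)·C(12,6) + C(6,2)·C(12,5) = 792 + 5544 + 11880 = 18216.

18216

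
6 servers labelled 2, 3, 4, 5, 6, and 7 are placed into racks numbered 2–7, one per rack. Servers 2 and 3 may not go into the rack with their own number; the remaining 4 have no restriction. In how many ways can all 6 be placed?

504

Let Aᵢ (for i ∈ {2, 3}) be the placements that put server i in its forbidden rack. Any j of these fix j positions, leaving (6−j)! ways to fill the rest, and there are C(2,j) ways to pick which j.
By inclusion–exclusion, the number of valid placements is Σ_{j=0}^{2} (−1)^j C(2,j)·(6−j)!.
Computing: 720 − 240 + 24 = 504.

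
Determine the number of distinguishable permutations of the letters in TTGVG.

TTGVG has 5 letters with G appearing twice and T appearing twice.
So there are 5! / (2!·2!) = 30 distinguishable arrangements.

30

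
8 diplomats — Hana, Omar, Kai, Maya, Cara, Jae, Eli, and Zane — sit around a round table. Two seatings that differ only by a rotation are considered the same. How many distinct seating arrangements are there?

5040

Seat Hana anywhere (absorbing the rotational symmetry), then permute the other 7: (7)! = 5040.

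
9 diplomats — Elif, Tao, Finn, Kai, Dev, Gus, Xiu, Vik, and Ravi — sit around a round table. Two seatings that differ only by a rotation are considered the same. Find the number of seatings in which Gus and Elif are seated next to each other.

10080

Treat {Gus, Elif} as one unit (2 internal orders) and seat the resulting 8 units around the table: (7)! circular arrangements.
So 2 × (7)! = 2 × 5040 = 10080.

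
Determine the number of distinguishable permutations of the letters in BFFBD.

30

The 5 letters of BFFBD have repeats: B appearing twice and F appearing twice.
Dividing 5! = 120 by 2!·2! = 4 for the repeated letters gives 30.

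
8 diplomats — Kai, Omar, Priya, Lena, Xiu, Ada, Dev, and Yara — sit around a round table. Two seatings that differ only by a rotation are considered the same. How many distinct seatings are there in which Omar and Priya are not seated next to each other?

3600

All circular seatings of 8 people number (7)! = 5040.
Those with Omar next to Priya: fuse the pair into one unit and seat 7 units around a circle — 2·(6)! = 1440.
Subtracting, 5040 − 1440 = 3600.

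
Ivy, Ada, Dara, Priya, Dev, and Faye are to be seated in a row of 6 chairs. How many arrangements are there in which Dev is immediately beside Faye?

240

Place the 4 others and the Dev-Faye pair as 5 objects in a line; the pair has 2 internal arrangements.
So the count is 2·(5)! = 240.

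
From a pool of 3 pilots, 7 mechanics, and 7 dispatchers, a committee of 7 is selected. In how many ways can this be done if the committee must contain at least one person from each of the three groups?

Unrestricted: C(17,7) = 19448 ways to pick any 7 of the 17.
Selections missing a whole group: no pilots → C(14,7) = 3432; no mechanics → C(10,7) = 120; no dispatchers → C(10,7) = 120.
Add back selections omitting two groups (i.e. drawn from a single group): C(3,7) + C(7,7) + C(7,7) = 2.
By inclusion–exclusion: 19448 − 3672 + 2 = 15778.

15778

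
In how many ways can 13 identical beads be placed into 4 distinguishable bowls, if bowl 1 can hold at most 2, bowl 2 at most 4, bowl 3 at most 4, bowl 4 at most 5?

Ignoring the caps, the number of non-negative solutions to x_1+…+x_4 = 13 is C(16,3) = 560.
Subtract solutions that violate a single cap (substitute x_i' = x_i − (cap_i+1)): x_1 ≥ 3 gives C(13,3) = 286; x_2 ≥ 5 gives C(11,3) = 165; x_3 ≥ 5 gives C(11,3) = 165; x_4 ≥ 6 gives C(10,3) = 120. Together 736.
Add back pairs where two caps are both exceeded: 56 + 56 + 35 + 20 + 10 + 10 = 187.
Subtract triples: 1 + 0 + 0 + 0 = 1.
By inclusion–exclusion the count is 560 − 736 + 187 − 1 = 10.

10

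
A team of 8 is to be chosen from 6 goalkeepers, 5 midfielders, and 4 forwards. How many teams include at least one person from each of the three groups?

Total 8-person selections from all 15: C(15,8) = 6435.
Subtract selections that omit an entire group: no goalkeepers → C(9,8) = 9; no midfielders → C(10,8) = 45; no forwards → C(11,8) = 165.
Add back selections omitting two groups (i.e. drawn from a single group): C(6,8) + C(5,8) + C(4,8) = 0.
By inclusion–exclusion: 6435 − 219 + 0 = 6216.

6216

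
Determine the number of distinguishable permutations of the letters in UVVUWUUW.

UVVUWUUW has 8 letters with U appearing 4 times, V appearing twice, and W appearing twice.
The number of distinct arrangements is 8!/(4!·2!·2!) = 40320/96 = 420.

420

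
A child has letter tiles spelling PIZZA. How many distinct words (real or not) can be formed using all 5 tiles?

Letter multiplicities in PIZZA: A×1, I×1, P×1, Z×2.
So there are 5! / (2!) = 60 distinguishable arrangements.

60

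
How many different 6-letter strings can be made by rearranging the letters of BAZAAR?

BAZAAR has 6 letters with A appearing 3 times.
Dividing 6! = 720 by 3! = 6 for the repeated letters gives 120.

120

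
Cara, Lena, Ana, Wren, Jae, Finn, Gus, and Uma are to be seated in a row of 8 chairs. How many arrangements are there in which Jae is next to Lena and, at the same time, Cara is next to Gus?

Treat {Jae,Lena} as one block (2 orders) and {Cara,Gus} as another (2 orders).
That leaves 6 units to arrange: 2 × 2 × 6! = 4 × 720 = 2880.

2880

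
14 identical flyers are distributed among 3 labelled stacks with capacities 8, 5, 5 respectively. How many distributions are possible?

15

By stars and bars, unrestricted non-negative solutions to x_1+…+x_3 = 14 number C(14+2,2) = 120.
Subtract solutions that violate a single cap (substitute x_i' = x_i − (cap_i+1)): x_1 ≥ 9 gives C(7,2) = 21; x_2 ≥ 6 gives C(10,2) = 45; x_3 ≥ 6 gives C(10,2) = 45. Together 111.
Add back pairs where two caps are both exceeded: 0 + 0 + 6 = 6.
By inclusion–exclusion the count is 120 − 111 + 6 = 15.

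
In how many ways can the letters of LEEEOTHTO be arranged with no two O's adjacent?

11760

Total arrangements of LEEEOTHTO: 9!/(3!·2!·2!) = 15120.
Arrangements with the O's together: treat OO as one letter, giving (8)!/(3!·2!) = 3360.
Subtracting, 15120 − 3360 = 11760 arrangements keep the O's apart.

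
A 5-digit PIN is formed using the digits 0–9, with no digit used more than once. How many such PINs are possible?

This is a permutation of 5 out of 10: P(10,5) = 10!/5!.
10 × 9 × 8 × 7 × 6 = 30240.

30240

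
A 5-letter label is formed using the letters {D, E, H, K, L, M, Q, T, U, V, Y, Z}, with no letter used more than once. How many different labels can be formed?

95040

This is a permutation of 5 out of 12: P(12,5) = 12!/7!.
12 × 11 × 10 × 9 × 8 = 95040.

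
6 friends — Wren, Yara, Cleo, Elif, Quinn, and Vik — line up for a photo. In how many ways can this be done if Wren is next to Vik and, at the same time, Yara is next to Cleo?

Treat {Wren,Vik} as one block (2 orders) and {Yara,Cleo} as another (2 orders).
That leaves 4 units to arrange: 2 × 2 × 4! = 4 × 24 = 96.

96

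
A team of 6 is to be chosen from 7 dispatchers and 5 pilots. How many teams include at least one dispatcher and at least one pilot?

917

With no constraint there are C(12,6) = 924 possible selections.
Selections missing a whole group: no dispatchers → C(5,6) = 0; no pilots → C(7,6) = 7.
Both groups omitted at once is impossible, so 924 − 7 = 917.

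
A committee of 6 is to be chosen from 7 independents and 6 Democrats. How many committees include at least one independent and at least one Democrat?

With no constraint there are C(13,6) = 1716 possible selections.
Subtract selections that omit an entire group: no independents → C(6,6) = 1; no Democrats → C(7,6) = 7.
Both groups omitted at once is impossible, so 1716 − 8 = 1708.

1708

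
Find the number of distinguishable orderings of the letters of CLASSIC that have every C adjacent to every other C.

360

Treat the 2 copies of C as a single block. The multiset to arrange is then {CC, A, I, L, S, S}, 6 items in all.
That gives (6)!/(2!) = 360 arrangements.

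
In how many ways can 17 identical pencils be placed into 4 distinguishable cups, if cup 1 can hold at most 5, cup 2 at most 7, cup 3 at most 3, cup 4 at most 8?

73

Without the upper bounds there are C(20,3) = 1140 ways to split 17 among 4 cups.
Subtract solutions that violate a single cap (substitute x_i' = x_i − (cap_i+1)): x_1 ≥ 6 gives C(14,3) = 364; x_2 ≥ 8 gives C(12,3) = 220; x_3 ≥ 4 gives C(16,3) = 560; x_4 ≥ 9 gives C(11,3) = 165. Together 1309.
Add back pairs where two caps are both exceeded: 20 + 120 + 10 + 56 + 1 + 35 = 242.
By inclusion–exclusion the count is 1140 − 1309 + 242 = 73.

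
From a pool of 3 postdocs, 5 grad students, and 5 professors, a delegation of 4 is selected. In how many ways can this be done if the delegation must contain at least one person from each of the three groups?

375

Total 4-person selections from all 13: C(13,4) = 715.
Selections missing a whole group: no postdocs → C(10,4) = 210; no grad students → C(8,4) = 70; no professors → C(8,4) = 70.
Add back selections omitting two groups (i.e. drawn from a single group): C(3,4) + C(5,4) + C(5,4) = 10.
By inclusion–exclusion: 715 − 350 + 10 = 375.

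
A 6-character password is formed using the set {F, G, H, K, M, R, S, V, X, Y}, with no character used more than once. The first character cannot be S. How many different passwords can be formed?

136080

The first character has 10−1 = 9 choices (anything except S).
The remaining 5 characters are filled from the other 9 symbols without repetition: 9 × 8 × 7 × 6 × 5 = 15120.
Total: 9 × 15120 = 136080.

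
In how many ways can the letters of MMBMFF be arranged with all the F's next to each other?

20

Treat the 2 copies of F as a single block. The multiset to arrange is then {FF, B, M, M, M}, 5 items in all.
That gives (5)!/(3!) = 20 arrangements.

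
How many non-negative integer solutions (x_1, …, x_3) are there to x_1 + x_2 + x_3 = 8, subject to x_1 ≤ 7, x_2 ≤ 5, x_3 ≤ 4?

28

Without the upper bounds there are C(10,2) = 45 ways to split 8 among 3 variables.
Subtract solutions that violate a single cap (substitute x_i' = x_i − (cap_i+1)): x_1 ≥ 8 gives C(2,2) = 1; x_2 ≥ 6 gives C(4,2) = 6; x_3 ≥ 5 gives C(5,2) = 10. Together 17.
No two caps can be exceeded simultaneously, so the pair terms are all 0.
By inclusion–exclusion the count is 45 − 17 + 0 = 28.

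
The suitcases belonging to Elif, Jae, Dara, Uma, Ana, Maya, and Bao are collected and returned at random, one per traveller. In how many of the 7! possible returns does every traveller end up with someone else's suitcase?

1854

This is the derangement count D_7: permutations of 7 items with no fixed point.
By inclusion–exclusion this is Σ_{j=0}^{7} (−1)^j C(7,j)·(7−j)!.
Computing: 5040 − 5040 + 2520 − 840 + 210 − 42 + 7 − 1 = 1854.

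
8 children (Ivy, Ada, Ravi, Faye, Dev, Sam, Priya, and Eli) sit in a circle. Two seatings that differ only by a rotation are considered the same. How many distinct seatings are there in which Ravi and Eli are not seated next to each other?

Without the restriction there are (7)! = 5040 seatings.
Those with Ravi next to Eli: fuse the pair into one unit and seat 7 units around a circle — 2·(6)! = 1440.
Subtracting, 5040 − 1440 = 3600.

3600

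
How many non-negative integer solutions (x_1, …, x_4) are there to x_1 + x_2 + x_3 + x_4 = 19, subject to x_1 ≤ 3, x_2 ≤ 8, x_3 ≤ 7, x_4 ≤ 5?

34

Ignoring the caps, the number of non-negative solutions to x_1+…+x_4 = 19 is C(22,3) = 1540.
Subtract solutions that violate a single cap (substitute x_i' = x_i − (cap_i+1)): x_1 ≥ 4 gives C(18,3) = 816; x_2 ≥ 9 gives C(13,3) = 286; x_3 ≥ 8 gives C(14,3) = 364; x_4 ≥ 6 gives C(16,3) = 560. Together 2026.
Add back pairs where two caps are both exceeded: 84 + 120 + 220 + 10 + 35 + 56 = 525.
Subtract triples: 0 + 1 + 4 + 0 = 5.
By inclusion–exclusion the count is 1540 − 2026 + 525 − 5 = 34.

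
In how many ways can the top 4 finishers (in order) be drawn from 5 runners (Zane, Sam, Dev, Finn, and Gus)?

This is an ordered selection of 4 from 5: P(5,4).
That gives 5 × 4 × 3 × 2 = 120.

120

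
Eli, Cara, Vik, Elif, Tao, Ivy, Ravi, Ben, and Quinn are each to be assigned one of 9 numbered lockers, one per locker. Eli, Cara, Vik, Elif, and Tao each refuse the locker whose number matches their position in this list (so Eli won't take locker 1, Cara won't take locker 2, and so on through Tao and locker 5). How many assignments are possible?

205056

Let Aᵢ (for 1 ≤ i ≤ 5) be the placements that put person i in their forbidden locker. Any j of these fix j positions, leaving (9−j)! ways to fill the rest, and there are C(5,j) ways to pick which j.
By inclusion–exclusion, the number of valid placements is Σ_{j=0}^{5} (−1)^j C(5,j)·(9−j)!.
Computing: 362880 − 201600 + 50400 − 7200 + 600 − 24 = 205056.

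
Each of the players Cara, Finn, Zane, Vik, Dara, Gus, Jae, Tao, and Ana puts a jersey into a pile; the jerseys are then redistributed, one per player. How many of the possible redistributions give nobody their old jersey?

Count assignments avoiding every fixed point. For any j of the 9 players fixed to their old jersey, the other 9−j can be arranged in (9−j)! ways.
By inclusion–exclusion this is Σ_{j=0}^{9} (−1)^j C(9,j)·(9−j)!.
Computing: 362880 − 362880 + 181440 − 60480 + 15120 − 3024 + 504 − 72 + 9 − 1 = 133496.

133496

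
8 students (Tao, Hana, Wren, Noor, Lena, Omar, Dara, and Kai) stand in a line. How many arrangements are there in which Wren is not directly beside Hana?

30240

Of the 8! = 40320 arrangements, those with Wren and Hana adjacent number 2 × 7! = 10080 (treat the pair as a block with 2 internal orders).
So 40320 − 10080 = 30240 arrangements keep them apart.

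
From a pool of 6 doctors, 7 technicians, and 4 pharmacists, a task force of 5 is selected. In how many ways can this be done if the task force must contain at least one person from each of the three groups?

4214

Unrestricted: C(17,5) = 6188 ways to pick any 5 of the 17.
Subtract selections that omit an entire group: no doctors → C(11,5) = 462; no technicians → C(10,5) = 252; no pharmacists → C(13,5) = 1287.
Add back selections omitting two groups (i.e. drawn from a single group): C(6,5) + C(7,5) + C(4,5) = 27.
By inclusion–exclusion: 6188 − 2001 + 27 = 4214.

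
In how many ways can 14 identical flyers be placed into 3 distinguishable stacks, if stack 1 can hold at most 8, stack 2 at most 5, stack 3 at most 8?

Without the upper bounds there are C(16,2) = 120 ways to split 14 among 3 stacks.
Subtract solutions that violate a single cap (substitute x_i' = x_i − (cap_i+1)): x_1 ≥ 9 gives C(7,2) = 21; x_2 ≥ 6 gives C(10,2) = 45; x_3 ≥ 9 gives C(7,2) = 21. Together 87.
No two caps can be exceeded simultaneously, so the pair terms are all 0.
By inclusion–exclusion the count is 120 − 87 + 0 = 33.

33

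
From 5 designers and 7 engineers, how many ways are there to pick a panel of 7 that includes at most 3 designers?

Split by how many designers are chosen (0 through 3).
Sum: C(5,0)·C(7,7) + C(5,1)·C(7,6) + C(5,2)·C(7,5) + C(5,3)·C(7,4) = 1 + 35 + 210 + 350 = 596.

596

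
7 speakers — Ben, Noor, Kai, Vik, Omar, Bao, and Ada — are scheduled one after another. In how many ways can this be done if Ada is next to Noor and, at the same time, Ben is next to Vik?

Treat {Ada,Noor} as one block (2 orders) and {Ben,Vik} as another (2 orders).
That leaves 5 units to arrange: 2 × 2 × 5! = 4 × 120 = 480.

480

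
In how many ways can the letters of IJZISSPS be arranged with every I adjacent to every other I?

840

Treat the 2 copies of I as a single block. The multiset to arrange is then {II, J, P, S, S, S, Z}, 7 items in all.
That gives (7)!/(3!) = 840 arrangements.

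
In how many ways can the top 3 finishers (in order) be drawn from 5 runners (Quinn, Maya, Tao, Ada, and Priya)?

60

There are 5 choices for 1st place, 4 for 2nd, and 3 for 3rd.
That gives 5 × 4 × 3 = 60.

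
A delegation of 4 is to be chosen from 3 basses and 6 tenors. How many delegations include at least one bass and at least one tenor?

Unrestricted: C(9,4) = 126 ways to pick any 4 of the 9.
Subtract selections that omit an entire group: no basses → C(6,4) = 15; no tenors → C(3,4) = 0.
Both groups omitted at once is impossible, so 126 − 15 = 111.

111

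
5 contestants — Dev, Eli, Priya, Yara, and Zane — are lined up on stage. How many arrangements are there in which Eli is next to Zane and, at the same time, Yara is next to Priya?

24

Treat {Eli,Zane} as one block (2 orders) and {Yara,Priya} as another (2 orders).
That leaves 3 units to arrange: 2 × 2 × 3! = 4 × 6 = 24.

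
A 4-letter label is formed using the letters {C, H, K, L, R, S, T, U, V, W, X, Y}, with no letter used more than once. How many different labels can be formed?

This is a permutation of 4 out of 12: P(12,4) = 12!/8!.
12 × 11 × 10 × 9 = 11880.

11880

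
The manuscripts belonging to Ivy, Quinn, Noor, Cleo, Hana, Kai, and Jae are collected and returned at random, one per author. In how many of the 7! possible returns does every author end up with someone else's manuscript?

Count assignments avoiding every fixed point. For any j of the 7 authors fixed to their own manuscript, the other 7−j can be arranged in (7−j)! ways.
By inclusion–exclusion this is Σ_{j=0}^{7} (−1)^j C(7,j)·(7−j)!.
Computing: 5040 − 5040 + 2520 − 840 + 210 − 42 + 7 − 1 = 1854.

1854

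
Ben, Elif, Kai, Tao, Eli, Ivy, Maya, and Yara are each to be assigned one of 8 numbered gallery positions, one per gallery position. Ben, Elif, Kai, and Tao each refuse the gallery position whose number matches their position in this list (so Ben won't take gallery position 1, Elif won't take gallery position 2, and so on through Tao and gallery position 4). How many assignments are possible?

Let Aᵢ (for 1 ≤ i ≤ 4) be the placements that put person i in their forbidden gallery position. Any j of these fix j positions, leaving (8−j)! ways to fill the rest, and there are C(4,j) ways to pick which j.
By inclusion–exclusion, the number of valid placements is Σ_{j=0}^{4} (−1)^j C(4,j)·(8−j)!.
Computing: 40320 − 20160 + 4320 − 480 + 24 = 24024.

24024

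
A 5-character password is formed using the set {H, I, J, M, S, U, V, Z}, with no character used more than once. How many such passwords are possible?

This is a permutation of 5 out of 8: P(8,5) = 8!/3!.
That product is 8 × 7 × 6 × 5 × 4 = 6720.

6720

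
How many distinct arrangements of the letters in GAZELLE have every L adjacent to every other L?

Treat the 2 copies of L as a single block. The multiset to arrange is then {LL, A, E, E, G, Z}, 6 items in all.
That gives (6)!/(2!) = 360 arrangements.

360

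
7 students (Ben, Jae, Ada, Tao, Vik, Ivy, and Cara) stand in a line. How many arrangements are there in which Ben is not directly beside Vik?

3600

Of the 7! = 5040 arrangements, those with Ben and Vik adjacent number 2 × 6! = 1440 (treat the pair as a block with 2 internal orders).
So 5040 − 1440 = 3600 arrangements keep them apart.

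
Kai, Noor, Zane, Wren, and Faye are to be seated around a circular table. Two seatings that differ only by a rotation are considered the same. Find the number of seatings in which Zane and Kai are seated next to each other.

12

Treat {Zane, Kai} as one unit (2 internal orders) and seat the resulting 4 units around the table: (3)! circular arrangements.
So 2 × (3)! = 2 × 6 = 12.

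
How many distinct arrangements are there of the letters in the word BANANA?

60

The 6 letters of BANANA have repeats: A appearing 3 times and N appearing twice.
So there are 6! / (3!·2!) = 60 distinguishable arrangements.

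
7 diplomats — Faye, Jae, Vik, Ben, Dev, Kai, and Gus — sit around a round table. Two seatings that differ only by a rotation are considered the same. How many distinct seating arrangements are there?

720

Fix one person's seat to break rotational symmetry; the remaining 6 people can be arranged in (6)! = 720 ways.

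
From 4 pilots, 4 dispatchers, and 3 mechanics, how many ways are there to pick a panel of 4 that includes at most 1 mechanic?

238

Split by how many mechanics are chosen (0 through 1).
Sum: C(3,0)·C(8,4) + C(3,1)·C(8,3) = 70 + 168 = 238.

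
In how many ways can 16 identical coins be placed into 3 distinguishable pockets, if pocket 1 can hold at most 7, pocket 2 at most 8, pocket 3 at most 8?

By stars and bars, unrestricted non-negative solutions to x_1+…+x_3 = 16 number C(16+2,2) = 153.
Subtract solutions that violate a single cap (substitute x_i' = x_i − (cap_i+1)): x_1 ≥ 8 gives C(10,2) = 45; x_2 ≥ 9 gives C(9,2) = 36; x_3 ≥ 9 gives C(9,2) = 36. Together 117.
No two caps can be exceeded simultaneously, so the pair terms are all 0.
By inclusion–exclusion the count is 153 − 117 + 0 = 36.

36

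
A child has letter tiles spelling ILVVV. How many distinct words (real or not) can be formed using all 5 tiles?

Letter multiplicities in ILVVV: I×1, L×1, V×3.
So there are 5! / (3!) = 20 distinguishable arrangements.

20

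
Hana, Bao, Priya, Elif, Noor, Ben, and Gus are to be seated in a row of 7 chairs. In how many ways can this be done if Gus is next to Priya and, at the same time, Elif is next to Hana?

480

Treat {Gus,Priya} as one block (2 orders) and {Elif,Hana} as another (2 orders).
That leaves 5 units to arrange: 2 × 2 × 5! = 4 × 120 = 480.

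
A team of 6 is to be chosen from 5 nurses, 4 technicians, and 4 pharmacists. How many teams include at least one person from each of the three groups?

Total 6-person selections from all 13: C(13,6) = 1716.
Subtract selections that omit an entire group: no nurses → C(8,6) = 28; no technicians → C(9,6) = 84; no pharmacists → C(9,6) = 84.
Add back selections omitting two groups (i.e. drawn from a single group): C(5,6) + C(4,6) + C(4,6) = 0.
By inclusion–exclusion: 1716 − 196 + 0 = 1520.

1520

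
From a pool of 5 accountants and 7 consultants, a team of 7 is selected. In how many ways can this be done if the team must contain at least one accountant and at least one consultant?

Unrestricted: C(12,7) = 792 ways to pick any 7 of the 12.
Subtract selections that omit an entire group: no accountants → C(7,7) = 1; no consultants → C(5,7) = 0.
Both groups omitted at once is impossible, so 792 − 1 = 791.

791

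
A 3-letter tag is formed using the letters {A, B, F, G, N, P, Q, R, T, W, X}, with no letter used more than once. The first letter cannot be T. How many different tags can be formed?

900

The first letter has 11−1 = 10 choices (anything except T).
The remaining 2 letters are filled from the other 10 symbols without repetition: 10 × 9 = 90.
Total: 10 × 90 = 900.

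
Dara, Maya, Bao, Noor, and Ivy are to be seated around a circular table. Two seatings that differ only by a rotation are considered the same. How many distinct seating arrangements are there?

24

Seat Dara anywhere (absorbing the rotational symmetry), then permute the other 4: (4)! = 24.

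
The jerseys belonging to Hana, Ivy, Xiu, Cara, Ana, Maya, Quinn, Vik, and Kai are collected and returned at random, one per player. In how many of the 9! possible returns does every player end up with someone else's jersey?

133496

This is the derangement count D_9: permutations of 9 items with no fixed point.
By inclusion–exclusion this is Σ_{j=0}^{9} (−1)^j C(9,j)·(9−j)!.
Computing: 362880 − 362880 + 181440 − 60480 + 15120 − 3024 + 504 − 72 + 9 − 1 = 133496.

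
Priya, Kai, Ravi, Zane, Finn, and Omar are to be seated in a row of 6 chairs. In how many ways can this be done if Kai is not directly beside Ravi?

There are 6! = 720 arrangements in all. If Kai and Ravi are adjacent, merging them into one block gives 2·(5)! = 240 arrangements.
Complementary counting: 720 − 240 = 480.

480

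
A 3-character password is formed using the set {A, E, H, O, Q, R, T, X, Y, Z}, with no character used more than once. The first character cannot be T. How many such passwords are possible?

648

The first character has 10−1 = 9 choices (anything except T).
The remaining 2 characters are filled from the other 9 symbols without repetition: 9 × 8 = 72.
Total: 9 × 72 = 648.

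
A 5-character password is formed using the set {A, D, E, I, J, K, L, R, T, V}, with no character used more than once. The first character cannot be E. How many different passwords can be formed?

27216

The first character has 10−1 = 9 choices (anything except E).
The remaining 4 characters are filled from the other 9 symbols without repetition: 9 × 8 × 7 × 6 = 3024.
Total: 9 × 3024 = 27216.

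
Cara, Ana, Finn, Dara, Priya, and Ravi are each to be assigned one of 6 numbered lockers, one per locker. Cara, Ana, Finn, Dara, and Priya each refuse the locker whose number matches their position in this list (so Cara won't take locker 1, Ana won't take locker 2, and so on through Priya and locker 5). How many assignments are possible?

309

Let Aᵢ (for 1 ≤ i ≤ 5) be the placements that put person i in their forbidden locker. Any j of these fix j positions, leaving (6−j)! ways to fill the rest, and there are C(5,j) ways to pick which j.
By inclusion–exclusion, the number of valid placements is Σ_{j=0}^{5} (−1)^j C(5,j)·(6−j)!.
Computing: 720 − 600 + 240 − 60 + 10 − 1 = 309.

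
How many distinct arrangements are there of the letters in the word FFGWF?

Letter multiplicities in FFGWF: F×3, G×1, W×1.
The number of distinct arrangements is 5!/(3!) = 120/6 = 20.

20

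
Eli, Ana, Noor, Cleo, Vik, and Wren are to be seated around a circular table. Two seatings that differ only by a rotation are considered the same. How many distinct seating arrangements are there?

120

Seat Eli anywhere (absorbing the rotational symmetry), then permute the other 5: (5)! = 120.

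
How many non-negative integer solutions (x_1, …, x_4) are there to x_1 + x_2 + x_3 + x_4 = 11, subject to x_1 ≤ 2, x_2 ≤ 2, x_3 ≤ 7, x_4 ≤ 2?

10

By stars and bars, unrestricted non-negative solutions to x_1+…+x_4 = 11 number C(11+3,3) = 364.
Subtract solutions that violate a single cap (substitute x_i' = x_i − (cap_i+1)): x_1 ≥ 3 gives C(11,3) = 165; x_2 ≥ 3 gives C(11,3) = 165; x_3 ≥ 8 gives C(6,3) = 20; x_4 ≥ 3 gives C(11,3) = 165. Together 515.
Add back pairs where two caps are both exceeded: 56 + 1 + 56 + 1 + 56 + 1 = 171.
Subtract triples: 0 + 10 + 0 + 0 = 10.
By inclusion–exclusion the count is 364 − 515 + 171 − 10 = 10.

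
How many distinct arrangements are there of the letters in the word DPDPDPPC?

Letter multiplicities in DPDPDPPC: C×1, D×3, P×4.
So there are 8! / (4!·3!) = 280 distinguishable arrangements.

280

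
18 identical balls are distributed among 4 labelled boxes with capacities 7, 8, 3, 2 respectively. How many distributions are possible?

Without the upper bounds there are C(21,3) = 1330 ways to split 18 among 4 boxes.
Subtract solutions that violate a single cap (substitute x_i' = x_i − (cap_i+1)): x_1 ≥ 8 gives C(13,3) = 286; x_2 ≥ 9 gives C(12,3) = 220; x_3 ≥ 4 gives C(17,3) = 680; x_4 ≥ 3 gives C(18,3) = 816. Together 2002.
Add back pairs where two caps are both exceeded: 4 + 84 + 120 + 56 + 84 + 364 = 712.
Subtract triples: 0 + 0 + 20 + 10 = 30.
By inclusion–exclusion the count is 1330 − 2002 + 712 − 30 = 10.

10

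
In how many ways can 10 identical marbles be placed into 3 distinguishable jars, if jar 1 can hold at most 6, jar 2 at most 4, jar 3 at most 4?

Without the upper bounds there are C(12,2) = 66 ways to split 10 among 3 jars.
Subtract solutions that violate a single cap (substitute x_i' = x_i − (cap_i+1)): x_1 ≥ 7 gives C(5,2) = 10; x_2 ≥ 5 gives C(7,2) = 21; x_3 ≥ 5 gives C(7,2) = 21. Together 52.
Add back pairs where two caps are both exceeded: 0 + 0 + 1 = 1.
By inclusion–exclusion the count is 66 − 52 + 1 = 15.

15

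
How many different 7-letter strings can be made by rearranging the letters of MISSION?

1260

The 7 letters of MISSION have repeats: I appearing twice and S appearing twice.
So there are 7! / (2!·2!) = 1260 distinguishable arrangements.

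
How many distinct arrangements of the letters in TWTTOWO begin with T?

With the first slot taken by T, it remains to arrange the other 6 letters (WTTOWO).
Those 6 letters have O appearing twice, T appearing twice, and W appearing twice, giving (6)!/(2!·2!·2!) = 90.

90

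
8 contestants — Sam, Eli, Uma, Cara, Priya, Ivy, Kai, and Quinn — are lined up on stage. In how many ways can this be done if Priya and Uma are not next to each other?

Of the 8! = 40320 arrangements, those with Priya and Uma adjacent number 2 × 7! = 10080 (treat the pair as a block with 2 internal orders).
So 40320 − 10080 = 30240 arrangements keep them apart.

30240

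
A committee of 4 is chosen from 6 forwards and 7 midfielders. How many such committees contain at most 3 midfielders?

680

Split by how many midfielders are chosen (0 through 3).
Sum: C(7,0)·C(6,4) + C(7,1)·C(6,3) + C(7,2)·C(6,2) + C(7,3)·C(6,1) = 15 + 140 + 315 + 210 = 680.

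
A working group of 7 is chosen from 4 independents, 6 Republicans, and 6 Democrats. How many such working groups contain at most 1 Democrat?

Split by how many Democrats are chosen (0 through 1).
Sum: C(6,0)·C(10,7) + C(6,1)·C(10,6) = 120 + 1260 = 1380.

1380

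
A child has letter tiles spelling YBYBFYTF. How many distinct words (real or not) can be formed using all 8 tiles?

1680

Letter multiplicities in YBYBFYTF: B×2, F×2, T×1, Y×3.
Dividing 8! = 40320 by 3!·2!·2! = 24 for the repeated letters gives 1680.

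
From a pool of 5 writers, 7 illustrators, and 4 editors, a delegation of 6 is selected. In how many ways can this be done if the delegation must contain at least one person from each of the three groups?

6545

With no constraint there are C(16,6) = 8008 possible selections.
Subtract selections that omit an entire group: no writers → C(11,6) = 462; no illustrators → C(9,6) = 84; no editors → C(12,6) = 924.
Add back selections omitting two groups (i.e. drawn from a single group): C(5,6) + C(7,6) + C(4,6) = 7.
By inclusion–exclusion: 8008 − 1470 + 7 = 6545.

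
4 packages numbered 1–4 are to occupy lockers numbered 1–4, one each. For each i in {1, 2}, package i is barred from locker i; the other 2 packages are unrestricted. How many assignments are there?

14

Let Aᵢ (for i ∈ {1, 2}) be the placements that put package i in its forbidden locker. Any j of these fix j positions, leaving (4−j)! ways to fill the rest, and there are C(2,j) ways to pick which j.
By inclusion–exclusion, the number of valid placements is Σ_{j=0}^{2} (−1)^j C(2,j)·(4−j)!.
Computing: 24 − 12 + 2 = 14.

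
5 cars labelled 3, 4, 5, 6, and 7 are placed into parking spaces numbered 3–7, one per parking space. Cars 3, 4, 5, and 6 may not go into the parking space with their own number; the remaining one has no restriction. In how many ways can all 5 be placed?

53

Let Aᵢ (for 3 ≤ i ≤ 6) be the placements that put car i in its forbidden parking space. Any j of these fix j positions, leaving (5−j)! ways to fill the rest, and there are C(4,j) ways to pick which j.
By inclusion–exclusion, the number of valid placements is Σ_{j=0}^{4} (−1)^j C(4,j)·(5−j)!.
Computing: 120 − 96 + 36 − 8 + 1 = 53.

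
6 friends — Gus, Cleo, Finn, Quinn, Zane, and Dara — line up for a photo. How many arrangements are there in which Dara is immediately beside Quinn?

240

Treat {Dara, Quinn} as a single unit. There are 5 units to order, and the pair itself can be ordered 2 ways.
So the count is 2·(5)! = 240.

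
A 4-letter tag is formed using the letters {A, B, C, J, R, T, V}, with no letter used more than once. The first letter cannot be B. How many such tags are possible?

The first letter has 7−1 = 6 choices (anything except B).
The remaining 3 letters are filled from the other 6 symbols without repetition: 6 × 5 × 4 = 120.
Total: 6 × 120 = 720.

720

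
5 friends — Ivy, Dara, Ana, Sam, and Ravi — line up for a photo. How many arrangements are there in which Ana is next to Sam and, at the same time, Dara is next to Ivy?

Treat {Ana,Sam} as one block (2 orders) and {Dara,Ivy} as another (2 orders).
That leaves 3 units to arrange: 2 × 2 × 3! = 4 × 6 = 24.

24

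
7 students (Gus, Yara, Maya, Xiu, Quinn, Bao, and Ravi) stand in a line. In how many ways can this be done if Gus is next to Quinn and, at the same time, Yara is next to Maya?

Treat {Gus,Quinn} as one block (2 orders) and {Yara,Maya} as another (2 orders).
That leaves 5 units to arrange: 2 × 2 × 5! = 4 × 120 = 480.

480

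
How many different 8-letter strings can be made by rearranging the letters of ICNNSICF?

Letter multiplicities in ICNNSICF: C×2, F×1, I×2, N×2, S×1.
Dividing 8! = 40320 by 2!·2!·2! = 8 for the repeated letters gives 5040.

5040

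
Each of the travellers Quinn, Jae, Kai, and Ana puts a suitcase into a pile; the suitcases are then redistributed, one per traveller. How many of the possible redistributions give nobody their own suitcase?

9

This is the derangement count D_4: permutations of 4 items with no fixed point.
By inclusion–exclusion this is Σ_{j=0}^{4} (−1)^j C(4,j)·(4−j)!.
Computing: 24 − 24 + 12 − 4 + 1 = 9.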